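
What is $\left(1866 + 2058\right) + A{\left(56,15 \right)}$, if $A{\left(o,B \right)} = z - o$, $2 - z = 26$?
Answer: $3844$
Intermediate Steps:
$z = -24$ ($z = 2 - 26 = -24$)
$A{\left(o,B \right)} = -24 - o$
$\left(1866 + 2058\right) + A{\left(56,15 \right)} = \left(1866 + 2058\right) - 80 = 3924 - 80 = 3844$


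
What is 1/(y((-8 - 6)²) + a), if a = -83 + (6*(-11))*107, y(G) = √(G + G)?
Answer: -7145/51050633 - 14*√2/51050633 ≈ -0.00014035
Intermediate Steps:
y(G) = √2*√G (y(G) = √(2*G) = √2*√G)
a = -7145 (a = -83 - 66*107 = -83 - 7062 = -7145)
1/(y((-8 - 6)²) + a) = 1/(√2*√((-8 - 6)²) - 7145) = 1/(√2*√((-14)²) - 7145) = 1/(√2*√196 - 7145) = 1/(√2*14 - 7145) = 1/(14*√2 - 7145) = 1/(-7145 + 14*√2)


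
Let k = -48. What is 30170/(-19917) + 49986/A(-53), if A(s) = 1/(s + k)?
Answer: -100552717532/19917 ≈ -5.0486e+6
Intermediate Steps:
A(s) = 1/(-48 + s) (A(s) = 1/(s - 48) = 1/(-48 + s))
30170/(-19917) + 49986/A(-53) = 30170/(-19917) + 49986/(1/(-48 - 53)) = 30170*(-1/19917) + 49986/(1/(-101)) = -30170/19917 + 49986/(-1/101) = -30170/19917 + 49986*(-101) = -30170/19917 - 5048586 = -100552717532/19917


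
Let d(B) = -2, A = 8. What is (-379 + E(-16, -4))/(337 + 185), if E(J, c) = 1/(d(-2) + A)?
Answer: -2273/3132 ≈ -0.72573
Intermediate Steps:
E(J, c) = ⅙ (E(J, c) = 1/(-2 + 8) = 1/6 = ⅙)
(-379 + E(-16, -4))/(337 + 185) = (-379 + ⅙)/(337 + 185) = -2273/6/522 = -2273/6*1/522 = -2273/3132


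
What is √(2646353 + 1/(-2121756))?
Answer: √2978370086450735613/1060878 ≈ 1626.8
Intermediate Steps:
√(2646353 + 1/(-2121756)) = √(2646353 - 1/2121756) = √(5614915355867/2121756) = √2978370086450735613/1060878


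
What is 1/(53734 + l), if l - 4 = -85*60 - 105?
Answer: 1/48533 ≈ 2.0605e-5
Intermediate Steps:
l = -5201 (l = 4 + (-85*60 - 105) = 4 + (-5100 - 105) = 4 - 5205 = -5201)
1/(53734 + l) = 1/(53734 - 5201) = 1/48533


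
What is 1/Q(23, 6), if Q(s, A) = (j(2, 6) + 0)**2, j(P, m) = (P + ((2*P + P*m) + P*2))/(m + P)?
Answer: 16/121 ≈ 0.13223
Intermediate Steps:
j(P, m) = (5*P + P*m)/(P + m) (j(P, m) = (P + ((2*P + P*m) + 2*P))/(P + m) = (P + (4*P + P*m))/(P + m) = (5*P + P*m)/(P + m))
Q(s, A) = 121/16 (Q(s, A) = (2*(5 + 6)/(2 + 6) + 0)**2 = (2*11/8 + 0)**2 = (2*(1/8)*11 + 0)**2 = (11/4 + 0)**2 = (11/4)**2 = 121/16)
1/Q(23, 6) = 1/(121/16) = 16/121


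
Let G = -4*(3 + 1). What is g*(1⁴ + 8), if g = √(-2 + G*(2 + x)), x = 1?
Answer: 45*I*√2 ≈ 63.64*I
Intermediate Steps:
G = -16 (G = -4*4 = -16)
g = 5*I*√2 (g = √(-2 - 16*(2 + 1)) = √(-2 - 16*3) = √(-2 - 48) = √(-50) = 5*I*√2 ≈ 7.0711*I)
g*(1⁴ + 8) = (5*I*√2)*(1⁴ + 8) = (5*I*√2)*(1 + 8) = (5*I*√2)*9 = 45*I*√2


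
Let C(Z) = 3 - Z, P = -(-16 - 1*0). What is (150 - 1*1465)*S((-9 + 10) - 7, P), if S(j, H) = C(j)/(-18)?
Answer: 1315/2 ≈ 657.50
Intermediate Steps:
P = 16 (P = -(-16 + 0) = -1*(-16) = 16)
S(j, H) = -1/6 + j/18 (S(j, H) = (3 - j)/(-18) = (3 - j)*(-1/18) = -1/6 + j/18)
(150 - 1*1465)*S((-9 + 10) - 7, P) = (150 - 1*1465)*(-1/6 + ((-9 + 10) - 7)/18) = (150 - 1465)*(-1/6 + (1 - 7)/18) = -1315*(-1/6 + (1/18)*(-6)) = -1315*(-1/6 - 1/3) = -1315*(-1/2) = 1315/2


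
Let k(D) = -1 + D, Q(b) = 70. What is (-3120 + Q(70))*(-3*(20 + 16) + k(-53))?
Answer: 494100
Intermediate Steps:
(-3120 + Q(70))*(-3*(20 + 16) + k(-53)) = (-3120 + 70)*(-3*(20 + 16) + (-1 - 53)) = -3050*(-3*36 - 54) = -3050*(-108 - 54) = -3050*(-162) = 494100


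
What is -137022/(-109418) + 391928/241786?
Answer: 19003494799/6613935137 ≈ 2.8732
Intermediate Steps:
-137022/(-109418) + 391928/241786 = -137022*(-1/109418) + 391928*(1/241786) = 68511/54709 + 195964/120893 = 19003494799/6613935137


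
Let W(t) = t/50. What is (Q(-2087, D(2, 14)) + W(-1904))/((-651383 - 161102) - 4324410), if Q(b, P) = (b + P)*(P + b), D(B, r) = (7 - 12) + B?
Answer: -109201548/128422375 ≈ -0.85033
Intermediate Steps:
D(B, r) = -5 + B
W(t) = t/50 (W(t) = t*(1/50) = t/50)
Q(b, P) = (P + b)² (Q(b, P) = (P + b)*(P + b) = (P + b)²)
(Q(-2087, D(2, 14)) + W(-1904))/((-651383 - 161102) - 4324410) = (((-5 + 2) - 2087)² + (1/50)*(-1904))/((-651383 - 161102) - 4324410) = ((-3 - 2087)² - 952/25)/(-812485 - 4324410) = ((-2090)² - 952/25)/(-5136895) = (4368100 - 952/25)*(-1/5136895) = (109201548/25)*(-1/5136895) = -109201548/128422375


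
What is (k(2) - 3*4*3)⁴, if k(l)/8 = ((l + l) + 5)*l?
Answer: 136048896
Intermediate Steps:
k(l) = 8*l*(5 + 2*l) (k(l) = 8*(((l + l) + 5)*l) = 8*((2*l + 5)*l) = 8*((5 + 2*l)*l) = 8*(l*(5 + 2*l)) = 8*l*(5 + 2*l))
(k(2) - 3*4*3)⁴ = (8*2*(5 + 2*2) - 3*4*3)⁴ = (8*2*(5 + 4) - 12*3)⁴ = (8*2*9 - 36)⁴ = (144 - 36)⁴ = 108⁴ = 136048896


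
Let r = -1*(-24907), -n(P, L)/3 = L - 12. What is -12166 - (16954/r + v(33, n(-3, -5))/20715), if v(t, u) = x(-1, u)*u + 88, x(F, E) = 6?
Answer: -6277390527298/515948505 ≈ -12167.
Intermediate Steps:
n(P, L) = 36 - 3*L (n(P, L) = -3*(L - 12) = -3*(-12 + L) = 36 - 3*L)
v(t, u) = 88 + 6*u (v(t, u) = 6*u + 88 = 88 + 6*u)
r = 24907
-12166 - (16954/r + v(33, n(-3, -5))/20715) = -12166 - (16954/24907 + (88 + 6*(36 - 3*(-5)))/20715) = -12166 - (16954*(1/24907) + (88 + 6*(36 + 15))*(1/20715)) = -12166 - (16954/24907 + (88 + 6*51)*(1/20715)) = -12166 - (16954/24907 + (88 + 306)*(1/20715)) = -12166 - (16954/24907 + 394*(1/20715)) = -12166 - (16954/24907 + 394/20715) = -12166 - 1*361015468/515948505 = -12166 - 361015468/515948505 = -6277390527298/515948505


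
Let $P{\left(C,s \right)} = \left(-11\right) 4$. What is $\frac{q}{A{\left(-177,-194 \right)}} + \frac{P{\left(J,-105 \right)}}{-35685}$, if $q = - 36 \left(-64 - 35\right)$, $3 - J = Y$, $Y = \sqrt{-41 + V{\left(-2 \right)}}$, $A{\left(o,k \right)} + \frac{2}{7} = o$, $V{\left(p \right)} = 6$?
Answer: $- \frac{890214776}{44285085} \approx -20.102$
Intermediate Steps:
$A{\left(o,k \right)} = - \frac{2}{7} + o$
$Y = i \sqrt{35}$ ($Y = \sqrt{-41 + 6} = \sqrt{-35} = i \sqrt{35} \approx 5.9161 i$)
$J = 3 - i \sqrt{35} \approx 3.0 - 5.9161 i$
$q = 3564$ ($q = \left(-36\right) \left(-99\right) = 3564$)
$P{\left(C,s \right)} = -44$
$\frac{q}{A{\left(-177,-194 \right)}} + \frac{P{\left(J,-105 \right)}}{-35685} = \frac{3564}{- \frac{2}{7} - 177} - \frac{44}{-35685} = \frac{3564}{- \frac{1241}{7}} - - \frac{44}{35685} = 3564 \left(- \frac{7}{1241}\right) + \frac{44}{35685} = - \frac{24948}{1241} + \frac{44}{35685} = - \frac{890214776}{44285085}$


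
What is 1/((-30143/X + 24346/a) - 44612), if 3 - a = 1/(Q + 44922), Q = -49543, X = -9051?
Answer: -62741532/2289684554225 ≈ -2.7402e-5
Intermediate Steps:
a = 13864/4621 (a = 3 - 1/(-49543 + 44922) = 3 - 1/(-4621) = 3 - 1*(-1/4621) = 3 + 1/4621 = 13864/4621 ≈ 3.0002)
1/((-30143/X + 24346/a) - 44612) = 1/((-30143/(-9051) + 24346/(13864/4621)) - 44612) = 1/((-30143*(-1/9051) + 24346*(4621/13864)) - 44612) = 1/((30143/9051 + 56251433/6932) - 44612) = 1/(509340671359/62741532 - 44612) = 1/(-2289684554225/62741532) = -62741532/2289684554225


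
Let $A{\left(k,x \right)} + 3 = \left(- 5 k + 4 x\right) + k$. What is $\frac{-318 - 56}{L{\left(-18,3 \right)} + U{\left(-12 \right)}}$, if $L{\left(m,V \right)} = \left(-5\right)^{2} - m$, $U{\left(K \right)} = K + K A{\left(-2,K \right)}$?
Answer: $- \frac{374}{547} \approx -0.68373$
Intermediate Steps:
$A{\left(k,x \right)} = -3 - 4 k + 4 x$ ($A{\left(k,x \right)} = -3 - \left(- 4 x + 4 k\right) = -3 - 4 k + 4 x$)
$U{\left(K \right)} = K + K \left(5 + 4 K\right)$ ($U{\left(K \right)} = K + K \left(-3 - -8 + 4 K\right) = K + K \left(-3 + 8 + 4 K\right) = K + K \left(5 + 4 K\right)$)
$L{\left(m,V \right)} = 25 - m$
$\frac{-318 - 56}{L{\left(-18,3 \right)} + U{\left(-12 \right)}} = \frac{-318 - 56}{\left(25 - -18\right) + 2 \left(-12\right) \left(3 + 2 \left(-12\right)\right)} = - \frac{374}{\left(25 + 18\right) + 2 \left(-12\right) \left(3 - 24\right)} = - \frac{374}{43 + 2 \left(-12\right) \left(-21\right)} = - \frac{374}{43 + 504} = - \frac{374}{547}$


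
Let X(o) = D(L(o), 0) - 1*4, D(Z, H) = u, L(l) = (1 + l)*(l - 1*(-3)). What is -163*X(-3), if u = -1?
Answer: 815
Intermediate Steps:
L(l) = (1 + l)*(3 + l) (L(l) = (1 + l)*(l + 3) = (1 + l)*(3 + l))
D(Z, H) = -1
X(o) = -5 (X(o) = -1 - 1*4 = -1 - 4 = -5)
-163*X(-3) = -163*(-5) = 815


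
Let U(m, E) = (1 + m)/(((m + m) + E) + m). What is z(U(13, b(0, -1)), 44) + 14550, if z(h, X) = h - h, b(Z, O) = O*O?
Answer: 14550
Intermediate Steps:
b(Z, O) = O**2
U(m, E) = (1 + m)/(E + 3*m) (U(m, E) = (1 + m)/((2*m + E) + m) = (1 + m)/((E + 2*m) + m) = (1 + m)/(E + 3*m))
z(h, X) = 0
z(U(13, b(0, -1)), 44) + 14550 = 0 + 14550 = 14550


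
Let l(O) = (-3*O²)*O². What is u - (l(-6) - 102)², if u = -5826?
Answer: -15925926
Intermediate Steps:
l(O) = -3*O⁴
u - (l(-6) - 102)² = -5826 - (-3*(-6)⁴ - 102)² = -5826 - (-3*1296 - 102)² = -5826 - (-3888 - 102)² = -5826 - 1*(-3990)² = -5826 - 1*15920100 = -5826 - 15920100 = -15925926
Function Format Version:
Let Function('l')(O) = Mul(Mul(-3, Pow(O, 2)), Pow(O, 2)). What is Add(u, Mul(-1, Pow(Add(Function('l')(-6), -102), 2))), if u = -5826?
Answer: -15925926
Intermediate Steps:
Function('l')(O) = Mul(-3, Pow(O, 4))
Add(u, Mul(-1, Pow(Add(Function('l')(-6), -102), 2))) = Add(-5826, Mul(-1, Pow(Add(Mul(-3, Pow(-6, 4)), -102), 2))) = Add(-5826, Mul(-1, Pow(Add(Mul(-3, 1296), -102), 2))) = Add(-5826, Mul(-1, Pow(Add(-3888, -102), 2))) = Add(-5826, Mul(-1, Pow(-3990, 2))) = Add(-5826, Mul(-1, 15920100)) = Add(-5826, -15920100) = -15925926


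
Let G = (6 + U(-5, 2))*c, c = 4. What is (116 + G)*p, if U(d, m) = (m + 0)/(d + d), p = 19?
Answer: 13224/5 ≈ 2644.8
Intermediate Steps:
U(d, m) = m/(2*d) (U(d, m) = m/((2*d)) = m*(1/(2*d)) = m/(2*d))
G = 116/5 (G = (6 + (½)*2/(-5))*4 = (6 + (½)*2*(-⅕))*4 = (6 - ⅕)*4 = (29/5)*4 = 116/5 ≈ 23.200)
(116 + G)*p = (116 + 116/5)*19 = (696/5)*19 = 13224/5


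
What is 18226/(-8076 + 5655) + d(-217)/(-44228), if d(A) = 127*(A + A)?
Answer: -336329425/53537994 ≈ -6.2821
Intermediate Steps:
d(A) = 254*A (d(A) = 127*(2*A) = 254*A)
18226/(-8076 + 5655) + d(-217)/(-44228) = 18226/(-8076 + 5655) + (254*(-217))/(-44228) = 18226/(-2421) - 55118*(-1/44228) = 18226*(-1/2421) + 27559/22114 = -18226/2421 + 27559/22114 = -336329425/53537994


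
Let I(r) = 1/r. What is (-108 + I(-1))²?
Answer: 11881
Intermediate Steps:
I(r) = 1/r
(-108 + I(-1))² = (-108 + 1/(-1))² = (-108 - 1)² = (-109)² = 11881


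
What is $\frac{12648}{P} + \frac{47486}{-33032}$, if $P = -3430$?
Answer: $- \frac{145166429}{28324940} \approx -5.125$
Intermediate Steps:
$\frac{12648}{P} + \frac{47486}{-33032} = \frac{12648}{-3430} + \frac{47486}{-33032} = 12648 \left(- \frac{1}{3430}\right) + 47486 \left(- \frac{1}{33032}\right) = - \frac{6324}{1715} - \frac{23743}{16516} = - \frac{145166429}{28324940}$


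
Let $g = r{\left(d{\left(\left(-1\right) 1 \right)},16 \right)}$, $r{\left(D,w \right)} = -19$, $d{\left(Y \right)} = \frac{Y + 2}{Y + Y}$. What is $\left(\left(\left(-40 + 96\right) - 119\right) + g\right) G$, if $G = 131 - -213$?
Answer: $-28208$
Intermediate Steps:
$G = 344$ ($G = 131 + 213 = 344$)
$d{\left(Y \right)} = \frac{2 + Y}{2 Y}$
$g = -19$
$\left(\left(\left(-40 + 96\right) - 119\right) + g\right) G = \left(\left(\left(-40 + 96\right) - 119\right) - 19\right) 344 = \left(\left(56 - 119\right) - 19\right) 344 = \left(-63 - 19\right) 344 = \left(-82\right) 344 = -28208$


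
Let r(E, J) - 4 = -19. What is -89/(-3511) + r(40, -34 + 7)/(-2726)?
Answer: 295279/9570986 ≈ 0.030851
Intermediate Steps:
r(E, J) = -15 (r(E, J) = 4 - 19 = -15)
-89/(-3511) + r(40, -34 + 7)/(-2726) = -89/(-3511) - 15/(-2726) = -89*(-1/3511) - 15*(-1/2726) = 89/3511 + 15/2726 = 295279/9570986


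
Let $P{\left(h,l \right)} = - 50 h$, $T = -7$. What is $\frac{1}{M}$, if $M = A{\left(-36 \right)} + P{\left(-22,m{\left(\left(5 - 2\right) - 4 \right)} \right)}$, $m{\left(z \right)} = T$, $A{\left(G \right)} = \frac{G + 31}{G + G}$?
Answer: $\frac{72}{79205} \approx 0.00090903$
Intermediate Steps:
$A{\left(G \right)} = \frac{31 + G}{2 G}$
$m{\left(z \right)} = -7$
$M = \frac{79205}{72}$ ($M = \frac{31 - 36}{2 \left(-36\right)} - -1100 = \frac{1}{2} \left(- \frac{1}{36}\right) \left(-5\right) + 1100 = \frac{5}{72} + 1100 = \frac{79205}{72} \approx 1100.1$)
$\frac{1}{M} = \frac{1}{\frac{79205}{72}} = \frac{72}{79205}$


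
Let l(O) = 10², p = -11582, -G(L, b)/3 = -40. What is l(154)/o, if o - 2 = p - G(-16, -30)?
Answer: -1/117 ≈ -0.0085470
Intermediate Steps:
G(L, b) = 120 (G(L, b) = -3*(-40) = 120)
l(O) = 100
o = -11700 (o = 2 + (-11582 - 1*120) = 2 + (-11582 - 120) = 2 - 11702 = -11700)
l(154)/o = 100/(-11700) = 100*(-1/11700) = -1/117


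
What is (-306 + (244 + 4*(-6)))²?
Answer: 7396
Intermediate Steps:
(-306 + (244 + 4*(-6)))² = (-306 + (244 - 24))² = (-306 + 220)² = (-86)² = 7396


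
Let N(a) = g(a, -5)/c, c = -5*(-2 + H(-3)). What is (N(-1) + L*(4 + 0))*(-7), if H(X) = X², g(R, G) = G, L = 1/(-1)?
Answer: 27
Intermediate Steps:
L = -1
c = -35 (c = -5*(-2 + (-3)²) = -5*(-2 + 9) = -5*7 = -35)
N(a) = ⅐ (N(a) = -5/(-35) = -5*(-1/35) = ⅐)
(N(-1) + L*(4 + 0))*(-7) = (⅐ - (4 + 0))*(-7) = (⅐ - 1*4)*(-7) = (⅐ - 4)*(-7) = -27/7*(-7) = 27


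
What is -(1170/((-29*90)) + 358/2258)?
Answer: 9486/32741 ≈ 0.28973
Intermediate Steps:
-(1170/((-29*90)) + 358/2258) = -(1170/(-2610) + 358*(1/2258)) = -(1170*(-1/2610) + 179/1129) = -(-13/29 + 179/1129) = -1*(-9486/32741) = 9486/32741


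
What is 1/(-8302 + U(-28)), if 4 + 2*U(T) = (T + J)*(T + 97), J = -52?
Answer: -1/11064 ≈ -9.0383e-5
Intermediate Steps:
U(T) = -2 + (-52 + T)*(97 + T)/2 (U(T) = -2 + ((T - 52)*(T + 97))/2 = -2 + ((-52 + T)*(97 + T))/2 = -2 + (-52 + T)*(97 + T)/2)
1/(-8302 + U(-28)) = 1/(-8302 + (-2524 + (½)*(-28)² + (45/2)*(-28))) = 1/(-8302 + (-2524 + (½)*784 - 630)) = 1/(-8302 + (-2524 + 392 - 630)) = 1/(-8302 - 2762) = 1/(-11064) = -1/11064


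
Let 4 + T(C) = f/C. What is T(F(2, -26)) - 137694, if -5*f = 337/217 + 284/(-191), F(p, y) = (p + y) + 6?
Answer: -171215069267/1243410 ≈ -1.3770e+5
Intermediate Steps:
F(p, y) = 6 + p + y
f = -2739/207235 (f = -(337/217 + 284/(-191))/5 = -(337*(1/217) + 284*(-1/191))/5 = -(337/217 - 284/191)/5 = -1/5*2739/41447 = -2739/207235 ≈ -0.013217)
T(C) = -4 - 2739/(207235*C)
T(F(2, -26)) - 137694 = (-4 - 2739/(207235*(6 + 2 - 26))) - 137694 = (-4 - 2739/207235/(-18)) - 137694 = (-4 - 2739/207235*(-1/18)) - 137694 = (-4 + 913/1243410) - 137694 = -4972727/1243410 - 137694 = -171215069267/1243410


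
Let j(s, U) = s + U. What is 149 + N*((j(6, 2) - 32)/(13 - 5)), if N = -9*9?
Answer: 392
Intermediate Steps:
N = -81
j(s, U) = U + s
149 + N*((j(6, 2) - 32)/(13 - 5)) = 149 - 81*((2 + 6) - 32)/(13 - 5) = 149 - 81*(8 - 32)/8 = 149 - (-1944)/8 = 149 - 81*(-3) = 149 + 243 = 392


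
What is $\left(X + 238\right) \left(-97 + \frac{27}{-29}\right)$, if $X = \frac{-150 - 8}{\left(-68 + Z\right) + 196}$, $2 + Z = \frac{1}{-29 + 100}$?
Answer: $- \frac{6015597120}{259463} \approx -23185.0$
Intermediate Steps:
$Z = - \frac{141}{71}$ ($Z = -2 + \frac{1}{-29 + 100} = -2 + \frac{1}{71} = - \frac{141}{71} \approx -1.9859$)
$X = - \frac{11218}{8947}$ ($X = \frac{-150 - 8}{\left(-68 - \frac{141}{71}\right) + 196} = - \frac{158}{- \frac{4969}{71} + 196} = - \frac{158}{\frac{8947}{71}} = \left(-158\right) \frac{71}{8947} = - \frac{11218}{8947} \approx -1.2538$)
$\left(X + 238\right) \left(-97 + \frac{27}{-29}\right) = \left(- \frac{11218}{8947} + 238\right) \left(-97 + \frac{27}{-29}\right) = \frac{2118168 \left(-97 + 27 \left(- \frac{1}{29}\right)\right)}{8947} = \frac{2118168 \left(-97 - \frac{27}{29}\right)}{8947} = \frac{2118168}{8947} \left(- \frac{2840}{29}\right) = - \frac{6015597120}{259463}$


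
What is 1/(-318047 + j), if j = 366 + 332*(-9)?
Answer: -1/320669 ≈ -3.1185e-6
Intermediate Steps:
j = -2622 (j = 366 - 2988 = -2622)
1/(-318047 + j) = 1/(-318047 - 2622) = 1/(-320669) = -1/320669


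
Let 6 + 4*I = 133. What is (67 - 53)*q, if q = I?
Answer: 889/2 ≈ 444.50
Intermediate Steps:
I = 127/4 (I = -3/2 + (¼)*133 = -3/2 + 133/4 = 127/4 ≈ 31.750)
q = 127/4 ≈ 31.750
(67 - 53)*q = (67 - 53)*(127/4) = 14*(127/4) = 889/2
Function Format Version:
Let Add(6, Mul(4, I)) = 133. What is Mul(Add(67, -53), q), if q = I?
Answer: Rational(889, 2) ≈ 444.50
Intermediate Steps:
I = Rational(127, 4) (I = Add(Rational(-3, 2), Mul(Rational(1, 4), 133)) = Add(Rational(-3, 2), Rational(133, 4)) = Rational(127, 4) ≈ 31.750)
q = Rational(127, 4) ≈ 31.750
Mul(Add(67, -53), q) = Mul(Add(67, -53), Rational(127, 4)) = Mul(14, Rational(127, 4)) = Rational(889, 2)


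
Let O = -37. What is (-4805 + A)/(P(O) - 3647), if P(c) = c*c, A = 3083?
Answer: 861/1139 ≈ 0.75593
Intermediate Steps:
P(c) = c**2
(-4805 + A)/(P(O) - 3647) = (-4805 + 3083)/((-37)**2 - 3647) = -1722/(1369 - 3647) = -1722/(-2278) = -1722*(-1/2278) = 861/1139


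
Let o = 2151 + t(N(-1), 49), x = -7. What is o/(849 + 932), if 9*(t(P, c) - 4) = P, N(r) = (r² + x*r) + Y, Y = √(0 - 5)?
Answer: 19403/16029 + I*√5/16029 ≈ 1.2105 + 0.0001395*I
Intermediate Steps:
Y = I*√5 (Y = √(-5) = I*√5 ≈ 2.2361*I)
N(r) = r² - 7*r + I*√5 (N(r) = (r² - 7*r) + I*√5 = r² - 7*r + I*√5)
t(P, c) = 4 + P/9
o = 19403/9 + I*√5/9 (o = 2151 + (4 + ((-1)² - 7*(-1) + I*√5)/9) = 2151 + (4 + (1 + 7 + I*√5)/9) = 2151 + (4 + (8 + I*√5)/9) = 2151 + (4 + (8/9 + I*√5/9)) = 2151 + (44/9 + I*√5/9) = 19403/9 + I*√5/9 ≈ 2155.9 + 0.24845*I)
o/(849 + 932) = (19403/9 + I*√5/9)/(849 + 932) = (19403/9 + I*√5/9)/1781 = 19403/16029 + I*√5/16029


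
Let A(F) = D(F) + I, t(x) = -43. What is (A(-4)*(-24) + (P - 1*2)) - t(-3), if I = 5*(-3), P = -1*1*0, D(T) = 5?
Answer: 281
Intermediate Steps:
P = 0 (P = -1*0 = 0)
I = -15
A(F) = -10 (A(F) = 5 - 15 = -10)
(A(-4)*(-24) + (P - 1*2)) - t(-3) = (-10*(-24) + (0 - 1*2)) - 1*(-43) = (240 + (0 - 2)) + 43 = (240 - 2) + 43 = 238 + 43 = 281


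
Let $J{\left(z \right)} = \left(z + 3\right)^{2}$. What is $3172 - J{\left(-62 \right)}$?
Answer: $-309$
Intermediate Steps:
$J{\left(z \right)} = \left(3 + z\right)^{2}$
$3172 - J{\left(-62 \right)} = 3172 - \left(3 - 62\right)^{2} = 3172 - \left(-59\right)^{2} = 3172 - 3481 = -309$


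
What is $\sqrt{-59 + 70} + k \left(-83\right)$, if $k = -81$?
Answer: $6723 + \sqrt{11} \approx 6726.3$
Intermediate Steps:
$\sqrt{-59 + 70} + k \left(-83\right) = \sqrt{-59 + 70} - -6723 = \sqrt{11} + 6723 = 6723 + \sqrt{11}$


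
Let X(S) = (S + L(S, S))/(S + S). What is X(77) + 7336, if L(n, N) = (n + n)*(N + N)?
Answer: 14981/2 ≈ 7490.5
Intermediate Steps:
L(n, N) = 4*N*n (L(n, N) = (2*n)*(2*N) = 4*N*n)
X(S) = (S + 4*S²)/(2*S) (X(S) = (S + 4*S*S)/(S + S) = (S + 4*S²)/((2*S)) = (S + 4*S²)*(1/(2*S)) = (S + 4*S²)/(2*S))
X(77) + 7336 = (½ + 2*77) + 7336 = (½ + 154) + 7336 = 309/2 + 7336 = 14981/2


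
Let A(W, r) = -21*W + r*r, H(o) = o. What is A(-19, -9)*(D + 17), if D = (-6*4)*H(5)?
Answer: -49440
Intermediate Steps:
A(W, r) = r² - 21*W (A(W, r) = -21*W + r² = r² - 21*W)
D = -120 (D = -6*4*5 = -24*5 = -120)
A(-19, -9)*(D + 17) = ((-9)² - 21*(-19))*(-120 + 17) = (81 + 399)*(-103) = 480*(-103) = -49440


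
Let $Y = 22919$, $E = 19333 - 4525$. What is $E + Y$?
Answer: $37727$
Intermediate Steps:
$E = 14808$ ($E = 19333 - 4525 = 14808$)
$E + Y = 14808 + 22919 = 37727$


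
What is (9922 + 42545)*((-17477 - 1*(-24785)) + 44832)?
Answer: 2735629380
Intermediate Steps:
(9922 + 42545)*((-17477 - 1*(-24785)) + 44832) = 52467*((-17477 + 24785) + 44832) = 52467*(7308 + 44832) = 52467*52140 = 2735629380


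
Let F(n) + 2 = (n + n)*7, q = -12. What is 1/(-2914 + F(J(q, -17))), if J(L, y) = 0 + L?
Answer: -1/3084 ≈ -0.00032425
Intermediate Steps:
J(L, y) = L
F(n) = -2 + 14*n (F(n) = -2 + (n + n)*7 = -2 + (2*n)*7 = -2 + 14*n)
1/(-2914 + F(J(q, -17))) = 1/(-2914 + (-2 + 14*(-12))) = 1/(-2914 + (-2 - 168)) = 1/(-2914 - 170) = 1/(-3084) = -1/3084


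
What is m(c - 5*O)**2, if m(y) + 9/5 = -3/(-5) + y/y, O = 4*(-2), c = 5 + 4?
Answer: 1/25 ≈ 0.040000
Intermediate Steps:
c = 9
O = -8
m(y) = -1/5 (m(y) = -9/5 + (-3/(-5) + y/y) = -9/5 + (-3*(-1/5) + 1) = -9/5 + (3/5 + 1) = -9/5 + 8/5 = -1/5)
m(c - 5*O)**2 = (-1/5)**2 = 1/25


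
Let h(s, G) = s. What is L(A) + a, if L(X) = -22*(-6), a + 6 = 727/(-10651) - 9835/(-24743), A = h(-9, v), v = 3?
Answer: 33292513742/263537693 ≈ 126.33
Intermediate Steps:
A = -9
a = -1494461734/263537693 (a = -6 + (727/(-10651) - 9835/(-24743)) = -6 + (727*(-1/10651) - 9835*(-1/24743)) = -6 + (-727/10651 + 9835/24743) = -6 + 86764424/263537693 = -1494461734/263537693 ≈ -5.6708)
L(X) = 132
L(A) + a = 132 - 1494461734/263537693 = 33292513742/263537693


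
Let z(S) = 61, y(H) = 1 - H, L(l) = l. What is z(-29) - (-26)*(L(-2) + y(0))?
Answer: 35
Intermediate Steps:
z(-29) - (-26)*(L(-2) + y(0)) = 61 - (-26)*(-2 + (1 - 1*0)) = 61 - (-26)*(-2 + (1 + 0)) = 61 - (-26)*(-2 + 1) = 61 - (-26)*(-1) = 61 - 1*26 = 61 - 26 = 35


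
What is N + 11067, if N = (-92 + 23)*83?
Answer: 5340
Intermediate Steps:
N = -5727 (N = -69*83 = -5727)
N + 11067 = -5727 + 11067 = 5340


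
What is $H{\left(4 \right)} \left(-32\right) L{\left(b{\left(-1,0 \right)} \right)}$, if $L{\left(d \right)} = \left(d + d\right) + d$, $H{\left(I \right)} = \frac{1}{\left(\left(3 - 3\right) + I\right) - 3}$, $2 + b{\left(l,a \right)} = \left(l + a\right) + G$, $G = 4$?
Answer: $-96$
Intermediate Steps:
$b{\left(l,a \right)} = 2 + a + l$ ($b{\left(l,a \right)} = -2 + \left(\left(l + a\right) + 4\right) = -2 + \left(\left(a + l\right) + 4\right) = -2 + \left(4 + a + l\right) = 2 + a + l$)
$H{\left(I \right)} = \frac{1}{-3 + I}$ ($H{\left(I \right)} = \frac{1}{\left(0 + I\right) - 3} = \frac{1}{I - 3} = \frac{1}{-3 + I}$)
$L{\left(d \right)} = 3 d$ ($L{\left(d \right)} = 2 d + d = 3 d$)
$H{\left(4 \right)} \left(-32\right) L{\left(b{\left(-1,0 \right)} \right)} = \frac{1}{-3 + 4} \left(-32\right) 3 \left(2 + 0 - 1\right) = 1^{-1} \left(-32\right) 3 \cdot 1 = 1 \left(-32\right) 3 = \left(-32\right) 3 = -96$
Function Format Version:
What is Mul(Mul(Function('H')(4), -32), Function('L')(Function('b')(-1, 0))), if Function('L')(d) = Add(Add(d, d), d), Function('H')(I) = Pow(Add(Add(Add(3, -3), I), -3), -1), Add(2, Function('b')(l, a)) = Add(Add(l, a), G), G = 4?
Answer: -96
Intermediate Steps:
Function('b')(l, a) = Add(2, a, l) (Function('b')(l, a) = Add(-2, Add(Add(l, a), 4)) = Add(-2, Add(Add(a, l), 4)) = Add(-2, Add(4, a, l)) = Add(2, a, l))
Function('H')(I) = Pow(Add(-3, I), -1) (Function('H')(I) = Pow(Add(Add(0, I), -3), -1) = Pow(Add(I, -3), -1) = Pow(Add(-3, I), -1))
Function('L')(d) = Mul(3, d) (Function('L')(d) = Add(Mul(2, d), d) = Mul(3, d))
Mul(Mul(Function('H')(4), -32), Function('L')(Function('b')(-1, 0))) = Mul(Mul(Pow(Add(-3, 4), -1), -32), Mul(3, Add(2, 0, -1))) = Mul(Mul(Pow(1, -1), -32), Mul(3, 1)) = Mul(Mul(1, -32), 3) = Mul(-32, 3) = -96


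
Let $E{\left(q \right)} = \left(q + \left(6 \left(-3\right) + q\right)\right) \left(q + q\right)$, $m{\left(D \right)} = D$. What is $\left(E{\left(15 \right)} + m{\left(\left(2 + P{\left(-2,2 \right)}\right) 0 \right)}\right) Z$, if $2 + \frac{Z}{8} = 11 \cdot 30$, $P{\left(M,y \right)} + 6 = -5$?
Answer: $944640$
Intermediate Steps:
$P{\left(M,y \right)} = -11$ ($P{\left(M,y \right)} = -6 - 5 = -11$)
$Z = 2624$ ($Z = -16 + 8 \cdot 11 \cdot 30 = -16 + 8 \cdot 330 = -16 + 2640 = 2624$)
$E{\left(q \right)} = 2 q \left(-18 + 2 q\right)$ ($E{\left(q \right)} = \left(q + \left(-18 + q\right)\right) 2 q = \left(-18 + 2 q\right) 2 q = 2 q \left(-18 + 2 q\right)$)
$\left(E{\left(15 \right)} + m{\left(\left(2 + P{\left(-2,2 \right)}\right) 0 \right)}\right) Z = \left(4 \cdot 15 \left(-9 + 15\right) + \left(2 - 11\right) 0\right) 2624 = \left(4 \cdot 15 \cdot 6 - 0\right) 2624 = \left(360 + 0\right) 2624 = 360 \cdot 2624 = 944640$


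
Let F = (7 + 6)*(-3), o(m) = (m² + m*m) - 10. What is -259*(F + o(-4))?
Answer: 4403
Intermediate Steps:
o(m) = -10 + 2*m² (o(m) = (m² + m²) - 10 = 2*m² - 10 = -10 + 2*m²)
F = -39 (F = 13*(-3) = -39)
-259*(F + o(-4)) = -259*(-39 + (-10 + 2*(-4)²)) = -259*(-39 + (-10 + 2*16)) = -259*(-39 + (-10 + 32)) = -259*(-39 + 22) = -259*(-17) = 4403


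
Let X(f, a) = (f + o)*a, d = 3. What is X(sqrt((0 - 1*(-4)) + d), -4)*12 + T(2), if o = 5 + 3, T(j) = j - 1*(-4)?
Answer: -378 - 48*sqrt(7) ≈ -505.00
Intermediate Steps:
T(j) = 4 + j (T(j) = j + 4 = 4 + j)
o = 8
X(f, a) = a*(8 + f) (X(f, a) = (f + 8)*a = (8 + f)*a = a*(8 + f))
X(sqrt((0 - 1*(-4)) + d), -4)*12 + T(2) = -4*(8 + sqrt((0 - 1*(-4)) + 3))*12 + (4 + 2) = -4*(8 + sqrt((0 + 4) + 3))*12 + 6 = -4*(8 + sqrt(4 + 3))*12 + 6 = -4*(8 + sqrt(7))*12 + 6 = (-32 - 4*sqrt(7))*12 + 6 = (-384 - 48*sqrt(7)) + 6 = -378 - 48*sqrt(7)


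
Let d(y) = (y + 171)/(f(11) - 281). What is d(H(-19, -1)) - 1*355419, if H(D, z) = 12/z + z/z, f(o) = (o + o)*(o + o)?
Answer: -72149897/203 ≈ -3.5542e+5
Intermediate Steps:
f(o) = 4*o² (f(o) = (2*o)*(2*o) = 4*o²)
H(D, z) = 1 + 12/z (H(D, z) = 12/z + 1 = 1 + 12/z)
d(y) = 171/203 + y/203 (d(y) = (y + 171)/(4*11² - 281) = (171 + y)/(4*121 - 281) = (171 + y)/(484 - 281) = (171 + y)/203 = (171 + y)*(1/203) = 171/203 + y/203)
d(H(-19, -1)) - 1*355419 = (171/203 + ((12 - 1)/(-1))/203) - 1*355419 = (171/203 + (-1*11)/203) - 355419 = (171/203 + (1/203)*(-11)) - 355419 = (171/203 - 11/203) - 355419 = 160/203 - 355419 = -72149897/203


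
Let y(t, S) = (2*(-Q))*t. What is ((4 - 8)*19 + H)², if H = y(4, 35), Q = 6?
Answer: 15376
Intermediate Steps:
y(t, S) = -12*t (y(t, S) = (2*(-1*6))*t = (2*(-6))*t = -12*t)
H = -48 (H = -12*4 = -48)
((4 - 8)*19 + H)² = ((4 - 8)*19 - 48)² = (-4*19 - 48)² = (-76 - 48)² = (-124)² = 15376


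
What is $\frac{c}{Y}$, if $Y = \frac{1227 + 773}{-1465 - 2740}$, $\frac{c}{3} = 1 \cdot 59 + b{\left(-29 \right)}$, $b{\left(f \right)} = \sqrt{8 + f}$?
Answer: $- \frac{148857}{400} - \frac{2523 i \sqrt{21}}{400} \approx -372.14 - 28.905 i$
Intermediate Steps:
$c = 177 + 3 i \sqrt{21}$ ($c = 3 \left(1 \cdot 59 + \sqrt{8 - 29}\right) = 3 \left(59 + \sqrt{-21}\right) = 3 \left(59 + i \sqrt{21}\right) = 177 + 3 i \sqrt{21} \approx 177.0 + 13.748 i$)
$Y = - \frac{400}{841}$ ($Y = \frac{2000}{-1465 - 2740} = \frac{2000}{-4205} = 2000 \left(- \frac{1}{4205}\right) = - \frac{400}{841} \approx -0.47562$)
$\frac{c}{Y} = \frac{177 + 3 i \sqrt{21}}{- \frac{400}{841}} = \left(177 + 3 i \sqrt{21}\right) \left(- \frac{841}{400}\right) = - \frac{148857}{400} - \frac{2523 i \sqrt{21}}{400}$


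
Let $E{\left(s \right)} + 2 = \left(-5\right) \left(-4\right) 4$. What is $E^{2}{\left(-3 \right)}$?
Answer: $6084$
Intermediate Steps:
$E{\left(s \right)} = 78$ ($E{\left(s \right)} = -2 + \left(-5\right) \left(-4\right) 4 = -2 + 20 \cdot 4 = -2 + 80 = 78$)
$E^{2}{\left(-3 \right)} = 78^{2} = 6084$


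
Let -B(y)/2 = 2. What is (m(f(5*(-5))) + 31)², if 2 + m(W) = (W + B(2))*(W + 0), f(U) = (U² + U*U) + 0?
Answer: 2425896585841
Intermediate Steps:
B(y) = -4 (B(y) = -2*2 = -4)
f(U) = 2*U² (f(U) = (U² + U²) + 0 = 2*U² + 0 = 2*U²)
m(W) = -2 + W*(-4 + W) (m(W) = -2 + (W - 4)*(W + 0) = -2 + (-4 + W)*W = -2 + W*(-4 + W))
(m(f(5*(-5))) + 31)² = ((-2 + (2*(5*(-5))²)² - 8*(5*(-5))²) + 31)² = ((-2 + (2*(-25)²)² - 8*(-25)²) + 31)² = ((-2 + (2*625)² - 8*625) + 31)² = ((-2 + 1250² - 4*1250) + 31)² = ((-2 + 1562500 - 5000) + 31)² = (1557498 + 31)² = 1557529² = 2425896585841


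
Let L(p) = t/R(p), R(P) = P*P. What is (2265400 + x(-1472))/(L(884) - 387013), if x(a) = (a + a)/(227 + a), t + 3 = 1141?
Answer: -1102019388247232/188264934544275 ≈ -5.8536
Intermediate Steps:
t = 1138 (t = -3 + 1141 = 1138)
R(P) = P**2
L(p) = 1138/p**2 (L(p) = 1138/(p**2) = 1138/p**2)
x(a) = 2*a/(227 + a) (x(a) = (2*a)/(227 + a) = 2*a/(227 + a))
(2265400 + x(-1472))/(L(884) - 387013) = (2265400 + 2*(-1472)/(227 - 1472))/(1138/884**2 - 387013) = (2265400 + 2*(-1472)/(-1245))/(1138*(1/781456) - 387013) = (2265400 + 2*(-1472)*(-1/1245))/(569/390728 - 387013) = (2265400 + 2944/1245)/(-151216814895/390728) = (2820425944/1245)*(-390728/151216814895) = -1102019388247232/188264934544275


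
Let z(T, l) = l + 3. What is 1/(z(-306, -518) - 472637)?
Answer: -1/473152 ≈ -2.1135e-6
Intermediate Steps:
z(T, l) = 3 + l
1/(z(-306, -518) - 472637) = 1/((3 - 518) - 472637) = 1/(-515 - 472637) = 1/(-473152) = -1/473152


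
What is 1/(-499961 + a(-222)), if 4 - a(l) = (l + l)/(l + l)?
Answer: -1/499958 ≈ -2.0002e-6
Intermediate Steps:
a(l) = 3 (a(l) = 4 - (l + l)/(l + l) = 4 - 2*l/(2*l) = 4 - 2*l*1/(2*l) = 4 - 1*1 = 4 - 1 = 3)
1/(-499961 + a(-222)) = 1/(-499961 + 3) = 1/(-499958) = -1/499958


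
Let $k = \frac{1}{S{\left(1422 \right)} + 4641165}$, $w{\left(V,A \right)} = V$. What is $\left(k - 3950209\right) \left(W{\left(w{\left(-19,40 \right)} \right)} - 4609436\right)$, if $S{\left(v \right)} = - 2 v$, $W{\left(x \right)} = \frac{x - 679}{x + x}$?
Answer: $\frac{1604650792619639611280}{88128099} \approx 1.8208 \cdot 10^{13}$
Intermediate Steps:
$W{\left(x \right)} = \frac{-679 + x}{2 x}$
$k = \frac{1}{4638321}$ ($k = \frac{1}{\left(-2\right) 1422 + 4641165} = \frac{1}{-2844 + 4641165} = \frac{1}{4638321} \approx 2.156 \cdot 10^{-7}$)
$\left(k - 3950209\right) \left(W{\left(w{\left(-19,40 \right)} \right)} - 4609436\right) = \left(\frac{1}{4638321} - 3950209\right) \left(\frac{-679 - 19}{2 \left(-19\right)} - 4609436\right) = - \frac{18322337359088 \left(\frac{1}{2} \left(- \frac{1}{19}\right) \left(-698\right) - 4609436\right)}{4638321} = - \frac{18322337359088 \left(\frac{349}{19} - 4609436\right)}{4638321} = \left(- \frac{18322337359088}{4638321}\right) \left(- \frac{87578935}{19}\right) = \frac{1604650792619639611280}{88128099}$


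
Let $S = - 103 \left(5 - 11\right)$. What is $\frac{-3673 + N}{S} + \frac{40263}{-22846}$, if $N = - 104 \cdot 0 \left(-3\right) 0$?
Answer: $- \frac{27198973}{3529707} \approx -7.7057$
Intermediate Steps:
$N = 0$ ($N = - 104 \cdot 0 \cdot 0 = \left(-104\right) 0 = 0$)
$S = 618$ ($S = \left(-103\right) \left(-6\right) = 618$)
$\frac{-3673 + N}{S} + \frac{40263}{-22846} = \frac{-3673 + 0}{618} + \frac{40263}{-22846} = \left(-3673\right) \frac{1}{618} + 40263 \left(- \frac{1}{22846}\right) = - \frac{3673}{618} - \frac{40263}{22846} = - \frac{27198973}{3529707}$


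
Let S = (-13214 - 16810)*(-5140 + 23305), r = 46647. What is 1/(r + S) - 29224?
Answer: -15936996083113/545339313 ≈ -29224.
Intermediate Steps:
S = -545385960 (S = -30024*18165 = -545385960)
1/(r + S) - 29224 = 1/(46647 - 545385960) - 29224 = 1/(-545339313) - 29224 = -1/545339313 - 29224 = -15936996083113/545339313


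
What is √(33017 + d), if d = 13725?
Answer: √46742 ≈ 216.20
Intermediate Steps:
√(33017 + d) = √(33017 + 13725) = √46742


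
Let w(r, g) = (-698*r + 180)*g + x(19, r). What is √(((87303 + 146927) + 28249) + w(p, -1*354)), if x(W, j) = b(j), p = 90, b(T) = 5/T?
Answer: √807733406/6 ≈ 4736.8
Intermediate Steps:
x(W, j) = 5/j
w(r, g) = 5/r + g*(180 - 698*r) (w(r, g) = (-698*r + 180)*g + 5/r = (180 - 698*r)*g + 5/r = g*(180 - 698*r) + 5/r = 5/r + g*(180 - 698*r))
√(((87303 + 146927) + 28249) + w(p, -1*354)) = √(((87303 + 146927) + 28249) + (5/90 + 180*(-1*354) - 698*(-1*354)*90)) = √((234230 + 28249) + (5*(1/90) + 180*(-354) - 698*(-354)*90)) = √(262479 + (1/18 - 63720 + 22238280)) = √(262479 + 399142081/18) = √(403866703/18) = √807733406/6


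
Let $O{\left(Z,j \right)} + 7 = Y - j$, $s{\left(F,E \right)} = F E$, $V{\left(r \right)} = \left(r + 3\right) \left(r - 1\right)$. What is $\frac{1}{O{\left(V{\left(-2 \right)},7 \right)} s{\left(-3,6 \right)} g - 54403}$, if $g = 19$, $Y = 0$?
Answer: $- \frac{1}{49615} \approx -2.0155 \cdot 10^{-5}$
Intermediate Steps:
$V{\left(r \right)} = \left(-1 + r\right) \left(3 + r\right)$ ($V{\left(r \right)} = \left(3 + r\right) \left(-1 + r\right) = \left(-1 + r\right) \left(3 + r\right)$)
$s{\left(F,E \right)} = E F$
$O{\left(Z,j \right)} = -7 - j$ ($O{\left(Z,j \right)} = -7 + \left(0 - j\right) = -7 - j$)
$\frac{1}{O{\left(V{\left(-2 \right)},7 \right)} s{\left(-3,6 \right)} g - 54403} = \frac{1}{\left(-7 - 7\right) 6 \left(-3\right) 19 - 54403} = \frac{1}{\left(-7 - 7\right) \left(-18\right) 19 - 54403} = \frac{1}{\left(-14\right) \left(-18\right) 19 - 54403} = \frac{1}{252 \cdot 19 - 54403} = \frac{1}{4788 - 54403} = \frac{1}{-49615} = - \frac{1}{49615}$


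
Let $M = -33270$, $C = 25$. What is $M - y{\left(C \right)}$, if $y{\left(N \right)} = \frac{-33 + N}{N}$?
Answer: $- \frac{831742}{25} \approx -33270.0$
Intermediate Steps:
$y{\left(N \right)} = \frac{-33 + N}{N}$
$M - y{\left(C \right)} = -33270 - \frac{-33 + 25}{25} = -33270 - \frac{1}{25} \left(-8\right) = -33270 - - \frac{8}{25} = -33270 + \frac{8}{25} = - \frac{831742}{25}$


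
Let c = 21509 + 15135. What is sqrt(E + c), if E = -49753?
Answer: I*sqrt(13109) ≈ 114.49*I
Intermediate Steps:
c = 36644
sqrt(E + c) = sqrt(-49753 + 36644) = sqrt(-13109) = I*sqrt(13109)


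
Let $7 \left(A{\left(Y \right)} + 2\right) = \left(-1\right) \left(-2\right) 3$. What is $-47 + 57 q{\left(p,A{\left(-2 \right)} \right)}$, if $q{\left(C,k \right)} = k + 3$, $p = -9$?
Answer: $\frac{412}{7} \approx 58.857$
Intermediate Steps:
$A{\left(Y \right)} = - \frac{8}{7}$ ($A{\left(Y \right)} = -2 + \frac{\left(-1\right) \left(-2\right) 3}{7} = -2 + \frac{2 \cdot 3}{7} = -2 + \frac{1}{7} \cdot 6 = -2 + \frac{6}{7} = - \frac{8}{7}$)
$q{\left(C,k \right)} = 3 + k$
$-47 + 57 q{\left(p,A{\left(-2 \right)} \right)} = -47 + 57 \left(3 - \frac{8}{7}\right) = -47 + 57 \cdot \frac{13}{7} = -47 + \frac{741}{7} = \frac{412}{7}$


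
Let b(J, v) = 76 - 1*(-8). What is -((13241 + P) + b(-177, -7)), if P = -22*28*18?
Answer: -2237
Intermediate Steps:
b(J, v) = 84 (b(J, v) = 76 + 8 = 84)
P = -11088 (P = -616*18 = -11088)
-((13241 + P) + b(-177, -7)) = -((13241 - 11088) + 84) = -(2153 + 84) = -1*2237 = -2237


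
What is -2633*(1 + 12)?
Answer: -34229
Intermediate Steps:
-2633*(1 + 12) = -2633*13 = -34229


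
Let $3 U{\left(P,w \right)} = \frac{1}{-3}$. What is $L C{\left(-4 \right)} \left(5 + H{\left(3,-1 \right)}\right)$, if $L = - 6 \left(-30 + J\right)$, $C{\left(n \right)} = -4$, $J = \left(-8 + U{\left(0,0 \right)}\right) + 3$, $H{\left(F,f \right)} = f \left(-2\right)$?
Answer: $- \frac{17696}{3} \approx -5898.7$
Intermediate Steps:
$H{\left(F,f \right)} = - 2 f$
$U{\left(P,w \right)} = - \frac{1}{9}$ ($U{\left(P,w \right)} = \frac{1}{3 \left(-3\right)} = \frac{1}{3} \left(- \frac{1}{3}\right) = - \frac{1}{9}$)
$J = - \frac{46}{9}$ ($J = \left(-8 - \frac{1}{9}\right) + 3 = - \frac{73}{9} + 3 = - \frac{46}{9} \approx -5.1111$)
$L = \frac{632}{3}$ ($L = - 6 \left(-30 - \frac{46}{9}\right) = \left(-6\right) \left(- \frac{316}{9}\right) = \frac{632}{3} \approx 210.67$)
$L C{\left(-4 \right)} \left(5 + H{\left(3,-1 \right)}\right) = \frac{632 \left(- 4 \left(5 - -2\right)\right)}{3} = \frac{632 \left(- 4 \left(5 + 2\right)\right)}{3} = \frac{632 \left(\left(-4\right) 7\right)}{3} = \frac{632}{3} \left(-28\right) = - \frac{17696}{3}$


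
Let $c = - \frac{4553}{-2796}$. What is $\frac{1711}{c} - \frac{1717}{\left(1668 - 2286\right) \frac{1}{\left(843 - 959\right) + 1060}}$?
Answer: $\frac{178210444}{48513} \approx 3673.5$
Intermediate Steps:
$c = \frac{4553}{2796}$ ($c = \left(-4553\right) \left(- \frac{1}{2796}\right) = \frac{4553}{2796} \approx 1.6284$)
$\frac{1711}{c} - \frac{1717}{\left(1668 - 2286\right) \frac{1}{\left(843 - 959\right) + 1060}} = \frac{1711}{\frac{4553}{2796}} - \frac{1717}{\left(1668 - 2286\right) \frac{1}{\left(843 - 959\right) + 1060}} = 1711 \cdot \frac{2796}{4553} - \frac{1717}{\left(-618\right) \frac{1}{\left(843 - 959\right) + 1060}} = \frac{164964}{157} - \frac{1717}{\left(-618\right) \frac{1}{-116 + 1060}} = \frac{164964}{157} - \frac{1717}{\left(-618\right) \frac{1}{944}} = \frac{164964}{157} - \frac{1717}{- \frac{309}{472}} = \frac{164964}{157} - - \frac{810424}{309} = \frac{164964}{157} + \frac{810424}{309} = \frac{178210444}{48513}$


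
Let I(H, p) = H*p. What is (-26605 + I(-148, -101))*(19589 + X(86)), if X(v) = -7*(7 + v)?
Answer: -220760266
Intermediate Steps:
X(v) = -49 - 7*v
(-26605 + I(-148, -101))*(19589 + X(86)) = (-26605 - 148*(-101))*(19589 + (-49 - 7*86)) = (-26605 + 14948)*(19589 + (-49 - 602)) = -11657*(19589 - 651) = -11657*18938 = -220760266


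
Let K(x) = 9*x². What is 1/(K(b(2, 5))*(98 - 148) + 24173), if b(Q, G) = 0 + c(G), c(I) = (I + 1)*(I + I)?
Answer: -1/1595827 ≈ -6.2663e-7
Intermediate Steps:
c(I) = 2*I*(1 + I) (c(I) = (1 + I)*(2*I) = 2*I*(1 + I))
b(Q, G) = 2*G*(1 + G) (b(Q, G) = 0 + 2*G*(1 + G) = 2*G*(1 + G))
1/(K(b(2, 5))*(98 - 148) + 24173) = 1/((9*(2*5*(1 + 5))²)*(98 - 148) + 24173) = 1/((9*(2*5*6)²)*(-50) + 24173) = 1/((9*60²)*(-50) + 24173) = 1/((9*3600)*(-50) + 24173) = 1/(32400*(-50) + 24173) = 1/(-1620000 + 24173) = 1/(-1595827) = -1/1595827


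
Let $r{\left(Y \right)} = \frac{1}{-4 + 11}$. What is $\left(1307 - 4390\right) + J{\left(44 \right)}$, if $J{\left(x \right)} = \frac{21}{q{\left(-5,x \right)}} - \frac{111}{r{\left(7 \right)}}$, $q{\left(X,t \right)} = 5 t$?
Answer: $- \frac{849179}{220} \approx -3859.9$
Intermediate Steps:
$r{\left(Y \right)} = \frac{1}{7}$
$J{\left(x \right)} = -777 + \frac{21}{5 x}$ ($J{\left(x \right)} = \frac{21}{5 x} - 111 \frac{1}{\frac{1}{7}} = 21 \frac{1}{5 x} - 777 = \frac{21}{5 x} - 777 = -777 + \frac{21}{5 x}$)
$\left(1307 - 4390\right) + J{\left(44 \right)} = \left(1307 - 4390\right) - \left(777 - \frac{21}{5 \cdot 44}\right) = \left(1307 - 4390\right) + \left(-777 + \frac{21}{5} \cdot \frac{1}{44}\right) = -3083 + \left(-777 + \frac{21}{220}\right) = -3083 - \frac{170919}{220} = - \frac{849179}{220}$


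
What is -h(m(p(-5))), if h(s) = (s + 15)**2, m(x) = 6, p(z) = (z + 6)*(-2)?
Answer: -441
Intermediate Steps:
p(z) = -12 - 2*z (p(z) = (6 + z)*(-2) = -12 - 2*z)
h(s) = (15 + s)**2
-h(m(p(-5))) = -(15 + 6)**2 = -1*21**2 = -1*441 = -441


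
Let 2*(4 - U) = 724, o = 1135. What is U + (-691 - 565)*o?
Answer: -1425918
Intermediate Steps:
U = -358 (U = 4 - ½*724 = 4 - 362 = -358)
U + (-691 - 565)*o = -358 + (-691 - 565)*1135 = -358 - 1256*1135 = -358 - 1425560 = -1425918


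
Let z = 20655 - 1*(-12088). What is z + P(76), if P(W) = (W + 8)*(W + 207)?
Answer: 56515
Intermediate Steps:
P(W) = (8 + W)*(207 + W)
z = 32743 (z = 20655 + 12088 = 32743)
z + P(76) = 32743 + (1656 + 76² + 215*76) = 32743 + (1656 + 5776 + 16340) = 32743 + 23772 = 56515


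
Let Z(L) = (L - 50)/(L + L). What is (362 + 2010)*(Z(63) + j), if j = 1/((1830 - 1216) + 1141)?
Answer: 3023114/12285 ≈ 246.08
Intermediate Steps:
Z(L) = (-50 + L)/(2*L) (Z(L) = (-50 + L)/((2*L)) = (-50 + L)*(1/(2*L)) = (-50 + L)/(2*L))
j = 1/1755 (j = 1/(614 + 1141) = 1/1755 ≈ 0.00056980)
(362 + 2010)*(Z(63) + j) = (362 + 2010)*((½)*(-50 + 63)/63 + 1/1755) = 2372*((½)*(1/63)*13 + 1/1755) = 2372*(13/126 + 1/1755) = 2372*(2549/24570) = 3023114/12285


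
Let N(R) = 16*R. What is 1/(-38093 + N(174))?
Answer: -1/35309 ≈ -2.8321e-5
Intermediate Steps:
1/(-38093 + N(174)) = 1/(-38093 + 16*174) = 1/(-38093 + 2784) = 1/(-35309) = -1/35309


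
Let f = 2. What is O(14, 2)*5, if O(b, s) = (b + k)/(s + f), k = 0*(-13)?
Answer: 35/2 ≈ 17.500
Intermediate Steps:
k = 0
O(b, s) = b/(2 + s) (O(b, s) = (b + 0)/(s + 2) = b/(2 + s))
O(14, 2)*5 = (14/(2 + 2))*5 = (14/4)*5 = (14*(¼))*5 = (7/2)*5 = 35/2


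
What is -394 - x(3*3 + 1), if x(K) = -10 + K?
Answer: -394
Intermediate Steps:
-394 - x(3*3 + 1) = -394 - (-10 + (3*3 + 1)) = -394 - (-10 + (9 + 1)) = -394 - (-10 + 10) = -394 - 1*0 = -394 + 0 = -394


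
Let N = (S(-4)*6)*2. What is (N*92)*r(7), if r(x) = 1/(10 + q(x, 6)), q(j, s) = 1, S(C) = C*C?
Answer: 17664/11 ≈ 1605.8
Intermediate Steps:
S(C) = C²
N = 192 (N = ((-4)²*6)*2 = (16*6)*2 = 96*2 = 192)
r(x) = 1/11 (r(x) = 1/(10 + 1) = 1/11)
(N*92)*r(7) = (192*92)*(1/11) = 17664*(1/11) = 17664/11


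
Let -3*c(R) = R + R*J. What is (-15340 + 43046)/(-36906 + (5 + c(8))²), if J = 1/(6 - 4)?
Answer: -27706/36905 ≈ -0.75074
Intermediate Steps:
J = ½ (J = 1/2 = ½ ≈ 0.50000)
c(R) = -R/2 (c(R) = -(R + R*(½))/3 = -(R + R/2)/3 = -R/2)
(-15340 + 43046)/(-36906 + (5 + c(8))²) = (-15340 + 43046)/(-36906 + (5 - ½*8)²) = 27706/(-36906 + (5 - 4)²) = 27706/(-36906 + 1²) = 27706/(-36906 + 1) = 27706/(-36905) = 27706*(-1/36905) = -27706/36905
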